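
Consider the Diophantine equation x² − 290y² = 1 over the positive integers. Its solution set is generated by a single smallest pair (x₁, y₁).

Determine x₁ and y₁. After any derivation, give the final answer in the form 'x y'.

579 34

√290 → a₀=17, period (34); ℓ=1 odd so k=1
k=0  a_k=17  p_k/q_k = 17/1
k=1  a_k=34  p_k/q_k = 579/34
→ (579, 34).  Check: 579²=335241, 290·34²=335240, difference 1.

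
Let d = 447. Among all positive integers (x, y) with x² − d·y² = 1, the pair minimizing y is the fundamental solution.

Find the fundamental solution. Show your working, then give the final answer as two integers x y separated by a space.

148 7

d=447: √d = [21; 7,42] (ℓ=2, even), read p_1/q_1
a_0=21:  p_0=21·1+0=21,  q_0=21·0+1=1
a_1=7:  p_1=7·21+1=148,  q_1=7·1+0=7
fundamental: x₁=148, y₁=7  (since 21904 − 447·49 = 1)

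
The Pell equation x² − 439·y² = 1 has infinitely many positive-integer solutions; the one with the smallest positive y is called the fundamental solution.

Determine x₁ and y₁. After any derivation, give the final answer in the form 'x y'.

440 21

[20; 1,19,1,40] for √439; ℓ=4 ⇒ convergent index 3
k=0  a_k=20  p_k/q_k = 20/1
k=1  a_k=1  p_k/q_k = 21/1
k=2  a_k=19  p_k/q_k = 419/20
k=3  a_k=1  p_k/q_k = 440/21
fundamental: x₁=440, y₁=21  (since 193600 − 439·441 = 1)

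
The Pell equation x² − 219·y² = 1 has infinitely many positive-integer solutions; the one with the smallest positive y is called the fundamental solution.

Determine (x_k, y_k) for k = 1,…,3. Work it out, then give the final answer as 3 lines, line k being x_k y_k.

74 5
10951 740
1620674 109515

√219 → a₀=14, period (1,3,1,28); ℓ=4 even so k=3
i=0: a=14 ⇒ p=14, q=1
…
i=2: a=3 ⇒ p=59, q=4
i=3: a=1 ⇒ p=74, q=5
(x₁, y₁) = (74, 5);  74² − 219·5² = 1 ✓
(x_2, y_2) = (74·74 + 219·5·5, 74·5 + 5·74) = (10951, 740)
(x_3, y_3) = (74·10951 + 219·5·740, 74·740 + 5·10951) = (1620674, 109515)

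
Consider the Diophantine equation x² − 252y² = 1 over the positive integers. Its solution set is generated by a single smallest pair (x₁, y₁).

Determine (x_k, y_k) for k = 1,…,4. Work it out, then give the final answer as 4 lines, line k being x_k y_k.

127 8
32257 2032
8193151 516120
2081028097 131092448

[15; 1,6,1,30] for √252; ℓ=4 ⇒ convergent index 3
step 0: (15, 1)  from 15·(1,0) + (0,1)
…
step 2: (111, 7)  from 6·(16,1) + (15,1)
step 3: (127, 8)  from 1·(111,7) + (16,1)
→ (127, 8).  Check: 127²=16129, 252·8²=16128, difference 1.
k=2:  x_2 = 127·127+252·8·8 = 32257,  y_2 = 127·8+8·127 = 2032
k=3:  x_3 = 127·32257+252·8·2032 = 8193151,  y_3 = 127·2032+8·32257 = 516120
k=4:  x_4 = 127·8193151+252·8·516120 = 2081028097,  y_4 = 127·516120+8·8193151 = 131092448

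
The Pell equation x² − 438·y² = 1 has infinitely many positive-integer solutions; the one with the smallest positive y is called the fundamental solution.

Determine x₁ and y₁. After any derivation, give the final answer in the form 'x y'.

293 14

√438 = [20; 1,12,1,40, …], period ℓ=4 (even) → k=3
k=0  a_k=20  p_k/q_k = 20/1
…
k=2  a_k=12  p_k/q_k = 272/13
k=3  a_k=1  p_k/q_k = 293/14
fundamental: x₁=293, y₁=14  (since 85849 − 438·196 = 1)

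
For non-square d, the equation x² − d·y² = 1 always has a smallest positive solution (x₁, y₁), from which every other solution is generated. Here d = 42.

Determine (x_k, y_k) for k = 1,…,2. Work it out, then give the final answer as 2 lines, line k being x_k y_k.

13 2
337 52

√42 = [6; 2,12, …], period ℓ=2 (even) → k=1
a_0=6:  p_0=6·1+0=6,  q_0=6·0+1=1
a_1=2:  p_1=2·6+1=13,  q_1=2·1+0=2
(x₁, y₁) = (13, 2);  13² − 42·2² = 1 ✓
n=2: (13,2)∘(13,2) = (13·13+42·2·2, 13·2+2·13) = (337,52)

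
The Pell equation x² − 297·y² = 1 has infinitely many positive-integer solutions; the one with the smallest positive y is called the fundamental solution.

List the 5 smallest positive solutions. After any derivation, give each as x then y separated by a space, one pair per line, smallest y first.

[17; 4,3,1,1,2,1,1,3,4,34] for √297; ℓ=10 ⇒ convergent index 9
i=0: a=17 ⇒ p=17, q=1
…
i=2: a=3 ⇒ p=224, q=13
i=3: a=1 ⇒ p=293, q=17
i=4: a=1 ⇒ p=517, q=30
i=5: a=2 ⇒ p=1327, q=77
i=6: a=1 ⇒ p=1844, q=107
i=7: a=1 ⇒ p=3171, q=184
i=8: a=3 ⇒ p=11357, q=659
i=9: a=4 ⇒ p=48599, q=2820
→ (48599, 2820).  Check: 48599²=2361862801, 297·2820²=2361862800, difference 1.
k=2:  x_2 = 48599·48599+297·2820·2820 = 4723725601,  y_2 = 48599·2820+2820·48599 = 274098360
k=3:  x_3 = 48599·4723725601+297·2820·274098360 = 459136680917399,  y_3 = 48599·274098360+2820·4723725601 = 26641812392460
k=4:  x_4 = 48599·459136680917399+297·2820·26641812392460 = 44627167107085622401,  y_4 = 48599·26641812392460+2820·459136680917399 = 2589530880648228720
k=5:  x_5 = 48599·44627167107085622401+297·2820·2589530880648228720 = 4337671388015371645214999,  y_5 = 48599·2589530880648228720+2820·44627167107085622401 = 251697222510604722734100

48599 2820
4723725601 274098360
459136680917399 26641812392460
44627167107085622401 2589530880648228720
4337671388015371645214999 251697222510604722734100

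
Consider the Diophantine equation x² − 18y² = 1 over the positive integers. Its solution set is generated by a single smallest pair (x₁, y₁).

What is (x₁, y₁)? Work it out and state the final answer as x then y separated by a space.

√18 = [4; 4,8, …], period ℓ=2 (even) → k=1
i=0: a=4 ⇒ p=4, q=1
i=1: a=4 ⇒ p=17, q=4
(x₁, y₁) = (17, 4);  17² − 18·4² = 1 ✓

17 4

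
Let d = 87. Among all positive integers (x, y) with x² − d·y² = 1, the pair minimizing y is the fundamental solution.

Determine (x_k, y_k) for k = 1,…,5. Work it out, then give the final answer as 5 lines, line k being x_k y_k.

28 3
1567 168
87724 9405
4910977 526512
274926988 29475267

d=87: √d = [9; 3,18] (ℓ=2, even), read p_1/q_1
i=0: a=9 ⇒ p=9, q=1
i=1: a=3 ⇒ p=28, q=3
fundamental: x₁=28, y₁=3  (since 784 − 87·9 = 1)
n=2: (28,3)∘(28,3) = (28·28+87·3·3, 28·3+3·28) = (1567,168)
n=3: (1567,168)∘(28,3) = (28·1567+87·3·168, 28·168+3·1567) = (87724,9405)
n=4: (87724,9405)∘(28,3) = (28·87724+87·3·9405, 28·9405+3·87724) = (4910977,526512)
n=5: (4910977,526512)∘(28,3) = (28·4910977+87·3·526512, 28·526512+3·4910977) = (274926988,29475267)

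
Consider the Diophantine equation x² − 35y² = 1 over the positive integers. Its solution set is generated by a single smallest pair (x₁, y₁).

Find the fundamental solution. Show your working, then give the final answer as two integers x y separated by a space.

6 1

d=35: √d = [5; 1,10] (ℓ=2, even), read p_1/q_1
k=0  a_k=5  p_k/q_k = 5/1
k=1  a_k=1  p_k/q_k = 6/1
fundamental: x₁=6, y₁=1  (since 36 − 35·1 = 1)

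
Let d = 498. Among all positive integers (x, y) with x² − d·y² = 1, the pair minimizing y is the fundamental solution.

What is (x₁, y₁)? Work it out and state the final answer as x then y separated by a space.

179777 8056

√498 → a₀=22, period (3,6,22,6,3,44); ℓ=6 even so k=5
i=0: a=22 ⇒ p=22, q=1
…
i=3: a=22 ⇒ p=9395, q=421
i=4: a=6 ⇒ p=56794, q=2545
i=5: a=3 ⇒ p=179777, q=8056
→ (179777, 8056).  Check: 179777²=32319769729, 498·8056²=32319769728, difference 1.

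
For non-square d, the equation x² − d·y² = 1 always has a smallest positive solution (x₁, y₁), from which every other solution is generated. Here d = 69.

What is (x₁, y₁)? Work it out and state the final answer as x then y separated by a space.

7775 936

√69 = [8; 3,3,1,4,1,3,3,16, …], period ℓ=8 (even) → k=7
k=0  a_k=8  p_k/q_k = 8/1
…
k=6  a_k=3  p_k/q_k = 2384/287
k=7  a_k=3  p_k/q_k = 7775/936
(x₁, y₁) = (7775, 936);  7775² − 69·936² = 1 ✓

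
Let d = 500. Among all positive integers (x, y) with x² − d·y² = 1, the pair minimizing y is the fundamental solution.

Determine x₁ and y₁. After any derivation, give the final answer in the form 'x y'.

930249 41602

[22; 2,1,3,2,1,…,1,2,44] for √500; ℓ=14 ⇒ convergent index 13
step 0: (22, 1)  from 22·(1,0) + (0,1)
…
step 2: (67, 3)  from 1·(45,2) + (22,1)
…
step 5: (805, 36)  from 1·(559,25) + (246,11)
step 6: (1364, 61)  from 1·(805,36) + (559,25)
step 7: (14445, 646)  from 10·(1364,61) + (805,36)
step 8: (15809, 707)  from 1·(14445,646) + (1364,61)
…
step 12: (335522, 15005)  from 1·(259205,11592) + (76317,3413)
step 13: (930249, 41602)  from 2·(335522,15005) + (259205,11592)
fundamental: x₁=930249, y₁=41602  (since 865363202001 − 500·1730726404 = 1)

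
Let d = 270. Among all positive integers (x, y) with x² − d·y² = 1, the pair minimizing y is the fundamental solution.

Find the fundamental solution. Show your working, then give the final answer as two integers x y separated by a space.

[16; 2,3,6,3,2,32] for √270; ℓ=6 ⇒ convergent index 5
a_0=16:  p_0=16·1+0=16,  q_0=16·0+1=1
…
a_3=6:  p_3=6·115+33=723,  q_3=6·7+2=44
a_4=3:  p_4=3·723+115=2284,  q_4=3·44+7=139
a_5=2:  p_5=2·2284+723=5291,  q_5=2·139+44=322
fundamental: x₁=5291, y₁=322  (since 27994681 − 270·103684 = 1)

5291 322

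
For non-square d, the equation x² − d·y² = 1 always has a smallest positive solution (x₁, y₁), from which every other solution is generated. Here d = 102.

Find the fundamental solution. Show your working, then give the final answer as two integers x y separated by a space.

101 10

[10; 10,20] for √102; ℓ=2 ⇒ convergent index 1
a_0=10:  p_0=10·1+0=10,  q_0=10·0+1=1
a_1=10:  p_1=10·10+1=101,  q_1=10·1+0=10
(x₁, y₁) = (101, 10);  101² − 102·10² = 1 ✓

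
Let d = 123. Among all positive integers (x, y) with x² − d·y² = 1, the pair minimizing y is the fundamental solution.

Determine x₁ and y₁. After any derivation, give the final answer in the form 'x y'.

122 11

[11; 11,22] for √123; ℓ=2 ⇒ convergent index 1
k=0  a_k=11  p_k/q_k = 11/1
k=1  a_k=11  p_k/q_k = 122/11
→ (122, 11).  Check: 122²=14884, 123·11²=14883, difference 1.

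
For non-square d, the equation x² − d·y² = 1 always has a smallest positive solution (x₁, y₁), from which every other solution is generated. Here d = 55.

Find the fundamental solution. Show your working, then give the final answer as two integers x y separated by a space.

89 12

d=55: √d = [7; 2,2,2,14] (ℓ=4, even), read p_3/q_3
k=0  a_k=7  p_k/q_k = 7/1
…
k=2  a_k=2  p_k/q_k = 37/5
k=3  a_k=2  p_k/q_k = 89/12
→ (89, 12).  Check: 89²=7921, 55·12²=7920, difference 1.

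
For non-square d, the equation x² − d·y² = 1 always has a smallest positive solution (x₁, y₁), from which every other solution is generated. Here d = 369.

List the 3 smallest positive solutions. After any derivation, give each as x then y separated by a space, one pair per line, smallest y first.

8396801 437120
141012534067201 7340819306240
2368108374136006451201 123278797782910239360

√369 → a₀=19, period (4,1,3,2,7,4,7,2,3,1,4,38); ℓ=12 even so k=11
k=0  a_k=19  p_k/q_k = 19/1
k=1  a_k=4  p_k/q_k = 77/4
k=2  a_k=1  p_k/q_k = 96/5
k=3  a_k=3  p_k/q_k = 365/19
…
k=7  a_k=7  p_k/q_k = 184045/9581
k=8  a_k=2  p_k/q_k = 393504/20485
k=9  a_k=3  p_k/q_k = 1364557/71036
k=10  a_k=1  p_k/q_k = 1758061/91521
k=11  a_k=4  p_k/q_k = 8396801/437120
→ (8396801, 437120).  Check: 8396801²=70506267033601, 369·437120²=70506267033600, difference 1.
k=2:  x_2 = 8396801·8396801+369·437120·437120 = 141012534067201,  y_2 = 8396801·437120+437120·8396801 = 7340819306240
k=3:  x_3 = 8396801·141012534067201+369·437120·7340819306240 = 2368108374136006451201,  y_3 = 8396801·7340819306240+437120·141012534067201 = 123278797782910239360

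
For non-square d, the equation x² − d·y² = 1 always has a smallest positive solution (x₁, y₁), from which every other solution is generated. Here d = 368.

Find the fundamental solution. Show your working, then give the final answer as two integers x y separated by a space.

√368 → a₀=19, period (5,2,5,38); ℓ=4 even so k=3
a_0=19:  p_0=19·1+0=19,  q_0=19·0+1=1
…
a_2=2:  p_2=2·96+19=211,  q_2=2·5+1=11
a_3=5:  p_3=5·211+96=1151,  q_3=5·11+5=60
→ (1151, 60).  Check: 1151²=1324801, 368·60²=1324800, difference 1.

1151 60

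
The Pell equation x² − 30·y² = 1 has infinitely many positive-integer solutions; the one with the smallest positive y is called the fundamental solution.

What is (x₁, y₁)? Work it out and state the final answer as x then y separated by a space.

[5; 2,10] for √30; ℓ=2 ⇒ convergent index 1
i=0: a=5 ⇒ p=5, q=1
i=1: a=2 ⇒ p=11, q=2
→ (11, 2).  Check: 11²=121, 30·2²=120, difference 1.

11 2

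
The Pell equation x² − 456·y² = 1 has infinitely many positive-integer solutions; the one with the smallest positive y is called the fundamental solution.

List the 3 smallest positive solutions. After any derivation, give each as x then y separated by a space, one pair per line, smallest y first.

√456 → a₀=21, period (2,1,4,1,2,42); ℓ=6 even so k=5
i=0: a=21 ⇒ p=21, q=1
…
i=4: a=1 ⇒ p=363, q=17
i=5: a=2 ⇒ p=1025, q=48
fundamental: x₁=1025, y₁=48  (since 1050625 − 456·2304 = 1)
(1025+48√456)^2 = 2101249 + 98400√456
(1025+48√456)^3 = 4307559425 + 201719952√456

1025 48
2101249 98400
4307559425 201719952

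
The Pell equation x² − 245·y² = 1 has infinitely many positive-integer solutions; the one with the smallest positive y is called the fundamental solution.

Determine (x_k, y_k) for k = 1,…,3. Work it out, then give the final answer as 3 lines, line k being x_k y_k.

d=245: √d = [15; 1,1,1,7,6,7,1,1,1,30] (ℓ=10, even), read p_9/q_9
k=0  a_k=15  p_k/q_k = 15/1
k=1  a_k=1  p_k/q_k = 16/1
…
k=7  a_k=1  p_k/q_k = 18016/1151
k=8  a_k=1  p_k/q_k = 33825/2161
k=9  a_k=1  p_k/q_k = 51841/3312
→ (51841, 3312).  Check: 51841²=2687489281, 245·3312²=2687489280, difference 1.
n=2: (51841,3312)∘(51841,3312) = (51841·51841+245·3312·3312, 51841·3312+3312·51841) = (5374978561,343394784)
n=3: (5374978561,343394784)∘(51841,3312) = (51841·5374978561+245·3312·343394784, 51841·343394784+3312·5374978561) = (557288527109761,35603857991376)

51841 3312
5374978561 343394784
557288527109761 35603857991376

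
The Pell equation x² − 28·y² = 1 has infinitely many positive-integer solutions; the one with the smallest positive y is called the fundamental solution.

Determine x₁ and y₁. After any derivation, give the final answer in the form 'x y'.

d=28: √d = [5; 3,2,3,10] (ℓ=4, even), read p_3/q_3
a_0=5:  p_0=5·1+0=5,  q_0=5·0+1=1
a_1=3:  p_1=3·5+1=16,  q_1=3·1+0=3
a_2=2:  p_2=2·16+5=37,  q_2=2·3+1=7
a_3=3:  p_3=3·37+16=127,  q_3=3·7+3=24
fundamental: x₁=127, y₁=24  (since 16129 − 28·576 = 1)

127 24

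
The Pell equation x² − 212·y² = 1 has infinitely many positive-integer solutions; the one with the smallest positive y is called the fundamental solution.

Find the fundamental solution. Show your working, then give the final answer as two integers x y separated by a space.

66249 4550

√212 → a₀=14, period (1,1,3,1,1,…,1,1,28); ℓ=14 even so k=13
step 0: (14, 1)  from 14·(1,0) + (0,1)
…
step 7: (2417, 166)  from 6·(364,25) + (233,16)
step 8: (2781, 191)  from 1·(2417,166) + (364,25)
step 9: (5198, 357)  from 1·(2781,191) + (2417,166)
…
step 12: (37114, 2549)  from 1·(29135,2001) + (7979,548)
step 13: (66249, 4550)  from 1·(37114,2549) + (29135,2001)
fundamental: x₁=66249, y₁=4550  (since 4388930001 − 212·20702500 = 1)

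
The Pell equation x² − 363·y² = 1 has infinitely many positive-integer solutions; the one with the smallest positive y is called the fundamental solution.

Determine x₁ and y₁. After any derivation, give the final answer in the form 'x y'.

362 19

√363 = [19; 19,38, …], period ℓ=2 (even) → k=1
i=0: a=19 ⇒ p=19, q=1
i=1: a=19 ⇒ p=362, q=19
→ (362, 19).  Check: 362²=131044, 363·19²=131043, difference 1.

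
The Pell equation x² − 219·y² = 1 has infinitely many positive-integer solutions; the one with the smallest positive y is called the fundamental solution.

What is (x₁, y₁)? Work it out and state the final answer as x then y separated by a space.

√219 = [14; 1,3,1,28, …], period ℓ=4 (even) → k=3
step 0: (14, 1)  from 14·(1,0) + (0,1)
…
step 2: (59, 4)  from 3·(15,1) + (14,1)
step 3: (74, 5)  from 1·(59,4) + (15,1)
→ (74, 5).  Check: 74²=5476, 219·5²=5475, difference 1.

74 5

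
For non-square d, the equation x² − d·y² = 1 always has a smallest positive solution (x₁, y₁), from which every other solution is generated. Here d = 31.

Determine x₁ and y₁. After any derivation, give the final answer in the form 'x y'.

1520 273

√31 → a₀=5, period (1,1,3,5,3,1,1,10); ℓ=8 even so k=7
i=0: a=5 ⇒ p=5, q=1
…
i=2: a=1 ⇒ p=11, q=2
i=3: a=3 ⇒ p=39, q=7
…
i=5: a=3 ⇒ p=657, q=118
i=6: a=1 ⇒ p=863, q=155
i=7: a=1 ⇒ p=1520, q=273
(x₁, y₁) = (1520, 273);  1520² − 31·273² = 1 ✓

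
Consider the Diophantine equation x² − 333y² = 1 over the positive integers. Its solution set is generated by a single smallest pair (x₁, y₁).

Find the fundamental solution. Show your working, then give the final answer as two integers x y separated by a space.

73 4

√333 = [18; 4,36, …], period ℓ=2 (even) → k=1
k=0  a_k=18  p_k/q_k = 18/1
k=1  a_k=4  p_k/q_k = 73/4
fundamental: x₁=73, y₁=4  (since 5329 − 333·16 = 1)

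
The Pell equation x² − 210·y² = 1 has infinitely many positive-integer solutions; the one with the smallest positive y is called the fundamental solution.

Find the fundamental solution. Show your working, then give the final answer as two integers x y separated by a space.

√210 = [14; 2,28, …], period ℓ=2 (even) → k=1
k=0  a_k=14  p_k/q_k = 14/1
k=1  a_k=2  p_k/q_k = 29/2
→ (29, 2).  Check: 29²=841, 210·2²=840, difference 1.

29 2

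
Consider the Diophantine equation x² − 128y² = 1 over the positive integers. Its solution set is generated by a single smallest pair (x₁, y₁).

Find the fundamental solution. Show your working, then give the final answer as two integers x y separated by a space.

√128 → a₀=11, period (3,5,3,22); ℓ=4 even so k=3
a_0=11:  p_0=11·1+0=11,  q_0=11·0+1=1
…
a_2=5:  p_2=5·34+11=181,  q_2=5·3+1=16
a_3=3:  p_3=3·181+34=577,  q_3=3·16+3=51
fundamental: x₁=577, y₁=51  (since 332929 − 128·2601 = 1)

577 51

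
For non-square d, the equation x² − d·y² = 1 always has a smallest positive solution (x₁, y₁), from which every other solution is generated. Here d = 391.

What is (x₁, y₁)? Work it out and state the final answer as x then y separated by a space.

7338680 371133

d=391: √d = [19; 1,3,2,2,1,…,3,1,38] (ℓ=16, even), read p_15/q_15
a_0=19:  p_0=19·1+0=19,  q_0=19·0+1=1
a_1=1:  p_1=1·19+1=20,  q_1=1·1+0=1
…
a_4=2:  p_4=2·178+79=435,  q_4=2·9+4=22
a_5=1:  p_5=1·435+178=613,  q_5=1·22+9=31
…
a_7=2:  p_7=2·1048+613=2709,  q_7=2·53+31=137
…
a_10=1:  p_10=1·107747+52519=160266,  q_10=1·5449+2656=8105
…
a_12=2:  p_12=2·268013+160266=696292,  q_12=2·13554+8105=35213
a_13=2:  p_13=2·696292+268013=1660597,  q_13=2·35213+13554=83980
a_14=3:  p_14=3·1660597+696292=5678083,  q_14=3·83980+35213=287153
a_15=1:  p_15=1·5678083+1660597=7338680,  q_15=1·287153+83980=371133
(x₁, y₁) = (7338680, 371133);  7338680² − 391·371133² = 1 ✓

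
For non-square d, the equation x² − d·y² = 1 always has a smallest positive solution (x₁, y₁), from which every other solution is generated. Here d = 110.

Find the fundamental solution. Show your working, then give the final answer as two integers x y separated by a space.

[10; 2,20] for √110; ℓ=2 ⇒ convergent index 1
i=0: a=10 ⇒ p=10, q=1
i=1: a=2 ⇒ p=21, q=2
fundamental: x₁=21, y₁=2  (since 441 − 110·4 = 1)

21 2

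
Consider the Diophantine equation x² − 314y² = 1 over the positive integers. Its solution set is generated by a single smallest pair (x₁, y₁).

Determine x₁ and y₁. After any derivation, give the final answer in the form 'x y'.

[17; 1,2,1,1,2,1,34] for √314; ℓ=7 ⇒ convergent index 13
a_0=17:  p_0=17·1+0=17,  q_0=17·0+1=1
a_1=1:  p_1=1·17+1=18,  q_1=1·1+0=1
a_2=2:  p_2=2·18+17=53,  q_2=2·1+1=3
…
a_4=1:  p_4=1·71+53=124,  q_4=1·4+3=7
a_5=2:  p_5=2·124+71=319,  q_5=2·7+4=18
a_6=1:  p_6=1·319+124=443,  q_6=1·18+7=25
a_7=34:  p_7=34·443+319=15381,  q_7=34·25+18=868
a_8=1:  p_8=1·15381+443=15824,  q_8=1·868+25=893
…
a_10=1:  p_10=1·47029+15824=62853,  q_10=1·2654+893=3547
a_11=1:  p_11=1·62853+47029=109882,  q_11=1·3547+2654=6201
a_12=2:  p_12=2·109882+62853=282617,  q_12=2·6201+3547=15949
a_13=1:  p_13=1·282617+109882=392499,  q_13=1·15949+6201=22150
(x₁, y₁) = (392499, 22150);  392499² − 314·22150² = 1 ✓

392499 22150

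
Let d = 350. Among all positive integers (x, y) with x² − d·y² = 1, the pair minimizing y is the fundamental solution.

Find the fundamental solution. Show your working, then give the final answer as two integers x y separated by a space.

449 24

√350 → a₀=18, period (1,2,2,2,1,36); ℓ=6 even so k=5
i=0: a=18 ⇒ p=18, q=1
…
i=3: a=2 ⇒ p=131, q=7
i=4: a=2 ⇒ p=318, q=17
i=5: a=1 ⇒ p=449, q=24
→ (449, 24).  Check: 449²=201601, 350·24²=201600, difference 1.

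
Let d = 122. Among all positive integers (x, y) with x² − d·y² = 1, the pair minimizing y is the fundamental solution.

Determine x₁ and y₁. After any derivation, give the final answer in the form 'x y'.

√122 → a₀=11, period (22); ℓ=1 odd so k=1
a_0=11:  p_0=11·1+0=11,  q_0=11·0+1=1
a_1=22:  p_1=22·11+1=243,  q_1=22·1+0=22
→ (243, 22).  Check: 243²=59049, 122·22²=59048, difference 1.

243 22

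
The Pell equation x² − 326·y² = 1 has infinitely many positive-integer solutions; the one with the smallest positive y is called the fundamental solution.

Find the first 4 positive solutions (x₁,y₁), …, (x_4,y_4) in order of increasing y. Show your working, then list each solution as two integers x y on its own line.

325 18
211249 11700
137311525 7604982
89252280001 4943226600

√326 = [18; 18,36, …], period ℓ=2 (even) → k=1
k=0  a_k=18  p_k/q_k = 18/1
k=1  a_k=18  p_k/q_k = 325/18
(x₁, y₁) = (325, 18);  325² − 326·18² = 1 ✓
n=2: (325,18)∘(325,18) = (325·325+326·18·18, 325·18+18·325) = (211249,11700)
n=3: (211249,11700)∘(325,18) = (325·211249+326·18·11700, 325·11700+18·211249) = (137311525,7604982)
n=4: (137311525,7604982)∘(325,18) = (325·137311525+326·18·7604982, 325·7604982+18·137311525) = (89252280001,4943226600)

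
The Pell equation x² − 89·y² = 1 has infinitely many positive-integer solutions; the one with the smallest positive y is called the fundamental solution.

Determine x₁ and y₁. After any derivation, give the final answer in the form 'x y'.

500001 53000

√89 → a₀=9, period (2,3,3,2,18); ℓ=5 odd so k=9
a_0=9:  p_0=9·1+0=9,  q_0=9·0+1=1
…
a_2=3:  p_2=3·19+9=66,  q_2=3·2+1=7
…
a_5=18:  p_5=18·500+217=9217,  q_5=18·53+23=977
…
a_7=3:  p_7=3·18934+9217=66019,  q_7=3·2007+977=6998
a_8=3:  p_8=3·66019+18934=216991,  q_8=3·6998+2007=23001
a_9=2:  p_9=2·216991+66019=500001,  q_9=2·23001+6998=53000
(x₁, y₁) = (500001, 53000);  500001² − 89·53000² = 1 ✓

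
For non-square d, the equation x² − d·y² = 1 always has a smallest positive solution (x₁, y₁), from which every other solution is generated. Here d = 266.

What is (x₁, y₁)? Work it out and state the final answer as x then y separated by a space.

685 42

√266 → a₀=16, period (3,4,3,32); ℓ=4 even so k=3
step 0: (16, 1)  from 16·(1,0) + (0,1)
…
step 2: (212, 13)  from 4·(49,3) + (16,1)
step 3: (685, 42)  from 3·(212,13) + (49,3)
(x₁, y₁) = (685, 42);  685² − 266·42² = 1 ✓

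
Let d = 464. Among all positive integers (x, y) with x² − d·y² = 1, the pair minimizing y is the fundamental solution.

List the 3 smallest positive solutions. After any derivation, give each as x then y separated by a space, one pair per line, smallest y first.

[21; 1,1,5,1,1,1,5,1,1,42] for √464; ℓ=10 ⇒ convergent index 9
k=0  a_k=21  p_k/q_k = 21/1
k=1  a_k=1  p_k/q_k = 22/1
k=2  a_k=1  p_k/q_k = 43/2
…
k=5  a_k=1  p_k/q_k = 517/24
…
k=7  a_k=5  p_k/q_k = 4502/209
k=8  a_k=1  p_k/q_k = 5299/246
k=9  a_k=1  p_k/q_k = 9801/455
→ (9801, 455).  Check: 9801²=96059601, 464·455²=96059600, difference 1.
k=2:  x_2 = 9801·9801+464·455·455 = 192119201,  y_2 = 9801·455+455·9801 = 8918910
k=3:  x_3 = 9801·192119201+464·455·8918910 = 3765920568201,  y_3 = 9801·8918910+455·192119201 = 174828473365

9801 455
192119201 8918910
3765920568201 174828473365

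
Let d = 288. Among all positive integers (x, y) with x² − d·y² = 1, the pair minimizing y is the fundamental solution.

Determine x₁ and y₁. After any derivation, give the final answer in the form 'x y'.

d=288: √d = [16; 1,32] (ℓ=2, even), read p_1/q_1
a_0=16:  p_0=16·1+0=16,  q_0=16·0+1=1
a_1=1:  p_1=1·16+1=17,  q_1=1·1+0=1
(x₁, y₁) = (17, 1);  17² − 288·1² = 1 ✓

17 1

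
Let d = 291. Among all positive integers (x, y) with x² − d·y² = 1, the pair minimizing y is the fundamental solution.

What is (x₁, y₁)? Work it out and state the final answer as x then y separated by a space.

290 17

d=291: √d = [17; 17,34] (ℓ=2, even), read p_1/q_1
step 0: (17, 1)  from 17·(1,0) + (0,1)
step 1: (290, 17)  from 17·(17,1) + (1,0)
→ (290, 17).  Check: 290²=84100, 291·17²=84099, difference 1.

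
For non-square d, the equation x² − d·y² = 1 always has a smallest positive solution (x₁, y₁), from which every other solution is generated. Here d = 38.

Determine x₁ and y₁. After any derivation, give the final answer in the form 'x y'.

√38 = [6; 6,12, …], period ℓ=2 (even) → k=1
step 0: (6, 1)  from 6·(1,0) + (0,1)
step 1: (37, 6)  from 6·(6,1) + (1,0)
fundamental: x₁=37, y₁=6  (since 1369 − 38·36 = 1)

37 6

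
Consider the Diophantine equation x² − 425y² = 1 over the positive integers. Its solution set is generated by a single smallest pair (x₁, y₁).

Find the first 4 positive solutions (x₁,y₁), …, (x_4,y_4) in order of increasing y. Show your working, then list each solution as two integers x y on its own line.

[20; 1,1,1,1,1,1,40] for √425; ℓ=7 ⇒ convergent index 13
i=0: a=20 ⇒ p=20, q=1
…
i=5: a=1 ⇒ p=165, q=8
i=6: a=1 ⇒ p=268, q=13
…
i=8: a=1 ⇒ p=11153, q=541
i=9: a=1 ⇒ p=22038, q=1069
…
i=11: a=1 ⇒ p=55229, q=2679
i=12: a=1 ⇒ p=88420, q=4289
i=13: a=1 ⇒ p=143649, q=6968
fundamental: x₁=143649, y₁=6968  (since 20635035201 − 425·48553024 = 1)
(143649+6968√425)^2 = 41270070401 + 2001892464√425
(143649+6968√425)^3 = 11856808685922849 + 575139701115304√425
(143649+6968√425)^4 = 3406437421806992601601 + 165236485849022716128√425

143649 6968
41270070401 2001892464
11856808685922849 575139701115304
3406437421806992601601 165236485849022716128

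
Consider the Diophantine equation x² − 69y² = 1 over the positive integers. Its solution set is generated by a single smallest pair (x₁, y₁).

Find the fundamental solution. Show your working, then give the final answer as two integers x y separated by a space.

d=69: √d = [8; 3,3,1,4,1,3,3,16] (ℓ=8, even), read p_7/q_7
i=0: a=8 ⇒ p=8, q=1
…
i=3: a=1 ⇒ p=108, q=13
i=4: a=4 ⇒ p=515, q=62
i=5: a=1 ⇒ p=623, q=75
i=6: a=3 ⇒ p=2384, q=287
i=7: a=3 ⇒ p=7775, q=936
fundamental: x₁=7775, y₁=936  (since 60450625 − 69·876096 = 1)

7775 936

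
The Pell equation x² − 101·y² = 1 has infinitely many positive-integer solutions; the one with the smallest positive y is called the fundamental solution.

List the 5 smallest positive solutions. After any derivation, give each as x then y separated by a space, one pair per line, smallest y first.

201 20
80801 8040
32481801 3232060
13057603201 1299280080
5249124005001 522307360100

√101 → a₀=10, period (20); ℓ=1 odd so k=1
i=0: a=10 ⇒ p=10, q=1
i=1: a=20 ⇒ p=201, q=20
fundamental: x₁=201, y₁=20  (since 40401 − 101·400 = 1)
n=2: (201,20)∘(201,20) = (201·201+101·20·20, 201·20+20·201) = (80801,8040)
n=3: (80801,8040)∘(201,20) = (201·80801+101·20·8040, 201·8040+20·80801) = (32481801,3232060)
n=4: (32481801,3232060)∘(201,20) = (201·32481801+101·20·3232060, 201·3232060+20·32481801) = (13057603201,1299280080)
n=5: (13057603201,1299280080)∘(201,20) = (201·13057603201+101·20·1299280080, 201·1299280080+20·13057603201) = (5249124005001,522307360100)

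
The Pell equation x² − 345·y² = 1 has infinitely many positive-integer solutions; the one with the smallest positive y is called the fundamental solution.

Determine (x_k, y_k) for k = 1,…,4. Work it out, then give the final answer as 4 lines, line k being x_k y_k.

√345 = [18; 1,1,2,1,6,1,2,1,1,36, …], period ℓ=10 (even) → k=9
step 0: (18, 1)  from 18·(1,0) + (0,1)
…
step 5: (873, 47)  from 6·(130,7) + (93,5)
…
step 7: (2879, 155)  from 2·(1003,54) + (873,47)
step 8: (3882, 209)  from 1·(2879,155) + (1003,54)
step 9: (6761, 364)  from 1·(3882,209) + (2879,155)
(x₁, y₁) = (6761, 364);  6761² − 345·364² = 1 ✓
(x_2, y_2) = (6761·6761 + 345·364·364, 6761·364 + 364·6761) = (91422241, 4922008)
(x_3, y_3) = (6761·91422241 + 345·364·4922008, 6761·4922008 + 364·91422241) = (1236211536041, 66555391812)
(x_4, y_4) = (6761·1236211536041 + 345·364·66555391812, 6761·66555391812 + 364·1236211536041) = (16716052298924161, 899962003159856)

6761 364
91422241 4922008
1236211536041 66555391812
16716052298924161 899962003159856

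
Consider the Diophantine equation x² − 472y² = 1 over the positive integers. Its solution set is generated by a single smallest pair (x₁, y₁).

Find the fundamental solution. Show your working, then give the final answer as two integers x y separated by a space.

306917 14127

√472 = [21; 1,2,1,1,1,…,2,1,42, …], period ℓ=14 (even) → k=13
k=0  a_k=21  p_k/q_k = 21/1
…
k=2  a_k=2  p_k/q_k = 65/3
k=3  a_k=1  p_k/q_k = 87/4
k=4  a_k=1  p_k/q_k = 152/7
k=5  a_k=1  p_k/q_k = 239/11
k=6  a_k=4  p_k/q_k = 1108/51
k=7  a_k=5  p_k/q_k = 5779/266
k=8  a_k=4  p_k/q_k = 24224/1115
k=9  a_k=1  p_k/q_k = 30003/1381
k=10  a_k=1  p_k/q_k = 54227/2496
k=11  a_k=1  p_k/q_k = 84230/3877
k=12  a_k=2  p_k/q_k = 222687/10250
k=13  a_k=1  p_k/q_k = 306917/14127
→ (306917, 14127).  Check: 306917²=94198044889, 472·14127²=94198044888, difference 1.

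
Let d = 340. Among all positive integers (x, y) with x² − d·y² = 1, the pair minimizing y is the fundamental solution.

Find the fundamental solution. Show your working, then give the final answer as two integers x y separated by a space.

√340 = [18; 2,3,1,1,1,…,3,2,36, …], period ℓ=14 (even) → k=13
a_0=18:  p_0=18·1+0=18,  q_0=18·0+1=1
a_1=2:  p_1=2·18+1=37,  q_1=2·1+0=2
a_2=3:  p_2=3·37+18=129,  q_2=3·2+1=7
…
a_5=1:  p_5=1·295+166=461,  q_5=1·16+9=25
…
a_7=8:  p_7=8·756+461=6509,  q_7=8·41+25=353
…
a_12=3:  p_12=3·34813+21039=125478,  q_12=3·1888+1141=6805
a_13=2:  p_13=2·125478+34813=285769,  q_13=2·6805+1888=15498
fundamental: x₁=285769, y₁=15498  (since 81663921361 − 340·240188004 = 1)

285769 15498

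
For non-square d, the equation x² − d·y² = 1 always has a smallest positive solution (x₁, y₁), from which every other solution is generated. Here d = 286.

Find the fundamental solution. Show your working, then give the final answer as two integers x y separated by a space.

[16; 1,10,3,3,2,3,3,10,1,32] for √286; ℓ=10 ⇒ convergent index 9
a_0=16:  p_0=16·1+0=16,  q_0=16·0+1=1
a_1=1:  p_1=1·16+1=17,  q_1=1·1+0=1
a_2=10:  p_2=10·17+16=186,  q_2=10·1+1=11
a_3=3:  p_3=3·186+17=575,  q_3=3·11+1=34
…
a_8=10:  p_8=10·49703+15102=512132,  q_8=10·2939+893=30283
a_9=1:  p_9=1·512132+49703=561835,  q_9=1·30283+2939=33222
(x₁, y₁) = (561835, 33222);  561835² − 286·33222² = 1 ✓

561835 33222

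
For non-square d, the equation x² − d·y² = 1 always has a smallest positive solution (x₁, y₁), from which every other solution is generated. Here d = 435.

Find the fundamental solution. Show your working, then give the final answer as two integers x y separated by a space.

146 7

√435 = [20; 1,5,1,40, …], period ℓ=4 (even) → k=3
step 0: (20, 1)  from 20·(1,0) + (0,1)
…
step 2: (125, 6)  from 5·(21,1) + (20,1)
step 3: (146, 7)  from 1·(125,6) + (21,1)
→ (146, 7).  Check: 146²=21316, 435·7²=21315, difference 1.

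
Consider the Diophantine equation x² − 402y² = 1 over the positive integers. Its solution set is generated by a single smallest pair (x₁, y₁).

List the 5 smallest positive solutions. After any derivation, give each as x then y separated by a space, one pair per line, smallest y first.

401 20
321601 16040
257923601 12864060
206854406401 10316960080
165896976010001 8274189120100

√402 = [20; 20,40, …], period ℓ=2 (even) → k=1
k=0  a_k=20  p_k/q_k = 20/1
k=1  a_k=20  p_k/q_k = 401/20
fundamental: x₁=401, y₁=20  (since 160801 − 402·400 = 1)
(401+20√402)^2 = 321601 + 16040√402
(401+20√402)^3 = 257923601 + 12864060√402
(401+20√402)^4 = 206854406401 + 10316960080√402
(401+20√402)^5 = 165896976010001 + 8274189120100√402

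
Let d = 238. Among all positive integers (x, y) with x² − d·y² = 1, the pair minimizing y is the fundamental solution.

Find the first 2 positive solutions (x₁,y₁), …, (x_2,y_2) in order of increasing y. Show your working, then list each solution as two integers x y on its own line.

11663 756
272051137 17634456

√238 → a₀=15, period (2,2,1,14,1,2,2,30); ℓ=8 even so k=7
k=0  a_k=15  p_k/q_k = 15/1
k=1  a_k=2  p_k/q_k = 31/2
k=2  a_k=2  p_k/q_k = 77/5
k=3  a_k=1  p_k/q_k = 108/7
…
k=5  a_k=1  p_k/q_k = 1697/110
k=6  a_k=2  p_k/q_k = 4983/323
k=7  a_k=2  p_k/q_k = 11663/756
fundamental: x₁=11663, y₁=756  (since 136025569 − 238·571536 = 1)
k=2:  x_2 = 11663·11663+238·756·756 = 272051137,  y_2 = 11663·756+756·11663 = 17634456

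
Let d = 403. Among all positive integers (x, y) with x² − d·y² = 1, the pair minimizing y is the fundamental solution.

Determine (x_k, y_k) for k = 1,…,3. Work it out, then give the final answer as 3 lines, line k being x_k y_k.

√403 = [20; 13,2,1,3,1,3,1,2,13,40, …], period ℓ=10 (even) → k=9
step 0: (20, 1)  from 20·(1,0) + (0,1)
…
step 2: (542, 27)  from 2·(261,13) + (20,1)
step 3: (803, 40)  from 1·(542,27) + (261,13)
step 4: (2951, 147)  from 3·(803,40) + (542,27)
step 5: (3754, 187)  from 1·(2951,147) + (803,40)
step 6: (14213, 708)  from 3·(3754,187) + (2951,147)
step 7: (17967, 895)  from 1·(14213,708) + (3754,187)
step 8: (50147, 2498)  from 2·(17967,895) + (14213,708)
step 9: (669878, 33369)  from 13·(50147,2498) + (17967,895)
→ (669878, 33369).  Check: 669878²=448736534884, 403·33369²=448736534883, difference 1.
(x_2, y_2) = (669878·669878 + 403·33369·33369, 669878·33369 + 33369·669878) = (897473069767, 44706317964)
(x_3, y_3) = (669878·897473069767 + 403·33369·44706317964, 669878·44706317964 + 33369·897473069767) = (1202394930058086974, 59895557730143415)

669878 33369
897473069767 44706317964
1202394930058086974 59895557730143415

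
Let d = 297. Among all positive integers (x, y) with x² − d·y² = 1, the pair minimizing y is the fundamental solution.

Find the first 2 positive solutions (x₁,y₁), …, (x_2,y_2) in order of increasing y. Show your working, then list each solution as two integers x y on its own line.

√297 → a₀=17, period (4,3,1,1,2,1,1,3,4,34); ℓ=10 even so k=9
a_0=17:  p_0=17·1+0=17,  q_0=17·0+1=1
…
a_3=1:  p_3=1·224+69=293,  q_3=1·13+4=17
…
a_5=2:  p_5=2·517+293=1327,  q_5=2·30+17=77
a_6=1:  p_6=1·1327+517=1844,  q_6=1·77+30=107
…
a_8=3:  p_8=3·3171+1844=11357,  q_8=3·184+107=659
a_9=4:  p_9=4·11357+3171=48599,  q_9=4·659+184=2820
(x₁, y₁) = (48599, 2820);  48599² − 297·2820² = 1 ✓
k=2:  x_2 = 48599·48599+297·2820·2820 = 4723725601,  y_2 = 48599·2820+2820·48599 = 274098360

48599 2820
4723725601 274098360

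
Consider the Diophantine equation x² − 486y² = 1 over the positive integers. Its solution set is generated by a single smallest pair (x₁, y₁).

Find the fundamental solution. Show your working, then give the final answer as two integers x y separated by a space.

485 22

[22; 22,44] for √486; ℓ=2 ⇒ convergent index 1
i=0: a=22 ⇒ p=22, q=1
i=1: a=22 ⇒ p=485, q=22
(x₁, y₁) = (485, 22);  485² − 486·22² = 1 ✓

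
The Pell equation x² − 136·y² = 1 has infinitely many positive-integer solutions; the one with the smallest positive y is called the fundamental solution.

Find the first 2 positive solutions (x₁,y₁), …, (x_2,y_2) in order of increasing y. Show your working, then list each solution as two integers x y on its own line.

√136 = [11; 1,1,1,22, …], period ℓ=4 (even) → k=3
i=0: a=11 ⇒ p=11, q=1
…
i=2: a=1 ⇒ p=23, q=2
i=3: a=1 ⇒ p=35, q=3
→ (35, 3).  Check: 35²=1225, 136·3²=1224, difference 1.
k=2:  x_2 = 35·35+136·3·3 = 2449,  y_2 = 35·3+3·35 = 210

35 3
2449 210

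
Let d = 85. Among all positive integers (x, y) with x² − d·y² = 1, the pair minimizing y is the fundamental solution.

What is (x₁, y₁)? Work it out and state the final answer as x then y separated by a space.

285769 30996

√85 = [9; 4,1,1,4,18, …], period ℓ=5 (odd) → k=9
i=0: a=9 ⇒ p=9, q=1
i=1: a=4 ⇒ p=37, q=4
…
i=4: a=4 ⇒ p=378, q=41
i=5: a=18 ⇒ p=6887, q=747
…
i=7: a=1 ⇒ p=34813, q=3776
i=8: a=1 ⇒ p=62739, q=6805
i=9: a=4 ⇒ p=285769, q=30996
fundamental: x₁=285769, y₁=30996  (since 81663921361 − 85·960752016 = 1)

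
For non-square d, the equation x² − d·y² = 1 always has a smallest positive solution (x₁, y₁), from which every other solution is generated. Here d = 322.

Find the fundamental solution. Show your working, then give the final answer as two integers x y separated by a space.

323 18

√322 → a₀=17, period (1,16,1,34); ℓ=4 even so k=3
k=0  a_k=17  p_k/q_k = 17/1
k=1  a_k=1  p_k/q_k = 18/1
k=2  a_k=16  p_k/q_k = 305/17
k=3  a_k=1  p_k/q_k = 323/18
fundamental: x₁=323, y₁=18  (since 104329 − 322·324 = 1)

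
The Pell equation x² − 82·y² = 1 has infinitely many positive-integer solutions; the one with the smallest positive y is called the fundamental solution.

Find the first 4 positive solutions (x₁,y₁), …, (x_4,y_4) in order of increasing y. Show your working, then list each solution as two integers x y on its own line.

√82 = [9; 18, …], period ℓ=1 (odd) → k=1
k=0  a_k=9  p_k/q_k = 9/1
k=1  a_k=18  p_k/q_k = 163/18
fundamental: x₁=163, y₁=18  (since 26569 − 82·324 = 1)
(x_2, y_2) = (163·163 + 82·18·18, 163·18 + 18·163) = (53137, 5868)
(x_3, y_3) = (163·53137 + 82·18·5868, 163·5868 + 18·53137) = (17322499, 1912950)
(x_4, y_4) = (163·17322499 + 82·18·1912950, 163·1912950 + 18·17322499) = (5647081537, 623615832)

163 18
53137 5868
17322499 1912950
5647081537 623615832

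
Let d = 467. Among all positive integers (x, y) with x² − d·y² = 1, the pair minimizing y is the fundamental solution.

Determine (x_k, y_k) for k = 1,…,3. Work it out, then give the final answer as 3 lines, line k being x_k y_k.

1625626 75225
5285319783751 244575431700
17183906517558380626 795176361465413175

[21; 1,1,1,1,3,…,1,1,42] for √467; ℓ=14 ⇒ convergent index 13
k=0  a_k=21  p_k/q_k = 21/1
k=1  a_k=1  p_k/q_k = 22/1
k=2  a_k=1  p_k/q_k = 43/2
k=3  a_k=1  p_k/q_k = 65/3
k=4  a_k=1  p_k/q_k = 108/5
k=5  a_k=3  p_k/q_k = 389/18
k=6  a_k=3  p_k/q_k = 1275/59
…
k=8  a_k=3  p_k/q_k = 82767/3830
k=9  a_k=3  p_k/q_k = 275465/12747
…
k=12  a_k=1  p_k/q_k = 991929/45901
k=13  a_k=1  p_k/q_k = 1625626/75225
(x₁, y₁) = (1625626, 75225);  1625626² − 467·75225² = 1 ✓
k=2:  x_2 = 1625626·1625626+467·75225·75225 = 5285319783751,  y_2 = 1625626·75225+75225·1625626 = 244575431700
k=3:  x_3 = 1625626·5285319783751+467·75225·244575431700 = 17183906517558380626,  y_3 = 1625626·244575431700+75225·5285319783751 = 795176361465413175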